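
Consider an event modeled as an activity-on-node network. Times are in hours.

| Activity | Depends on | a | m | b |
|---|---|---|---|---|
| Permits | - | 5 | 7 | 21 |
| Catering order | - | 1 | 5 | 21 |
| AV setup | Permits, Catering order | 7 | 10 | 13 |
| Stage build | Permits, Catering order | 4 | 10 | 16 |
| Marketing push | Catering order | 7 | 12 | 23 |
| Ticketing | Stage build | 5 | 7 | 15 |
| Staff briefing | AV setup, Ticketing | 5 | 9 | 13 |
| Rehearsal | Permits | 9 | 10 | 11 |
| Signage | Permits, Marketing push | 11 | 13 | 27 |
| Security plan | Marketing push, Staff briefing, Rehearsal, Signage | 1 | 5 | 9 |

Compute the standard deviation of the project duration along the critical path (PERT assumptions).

te_Permits = (5 + 4·7 + 21)/6 = 54/6 = 9; σ²_Permits = ((21−5)/6)² = 7.111
te_Catering order = (1 + 4·5 + 21)/6 = 42/6 = 7; σ²_Catering order = ((21−1)/6)² = 11.111
te_AV setup = (7 + 4·10 + 13)/6 = 60/6 = 10; σ²_AV setup = ((13−7)/6)² = 1.000
te_Stage build = (4 + 4·10 + 16)/6 = 60/6 = 10; σ²_Stage build = ((16−4)/6)² = 4.000
te_Marketing push = (7 + 4·12 + 23)/6 = 78/6 = 13; σ²_Marketing push = ((23−7)/6)² = 7.111
te_Ticketing = (5 + 4·7 + 15)/6 = 48/6 = 8; σ²_Ticketing = ((15−5)/6)² = 2.778
te_Staff briefing = (5 + 4·9 + 13)/6 = 54/6 = 9; σ²_Staff briefing = ((13−5)/6)² = 1.778
te_Rehearsal = (9 + 4·10 + 11)/6 = 60/6 = 10; σ²_Rehearsal = ((11−9)/6)² = 0.111
te_Signage = (11 + 4·13 + 27)/6 = 90/6 = 15; σ²_Signage = ((27−11)/6)² = 7.111
te_Security plan = (1 + 4·5 + 9)/6 = 30/6 = 5; σ²_Security plan = ((9−1)/6)² = 1.778

Forward pass:
ES_Permits = 0; EF_Permits = 9
ES_Catering order = 0; EF_Catering order = 7
ES_AV setup = max(EF_Permits=9, EF_Catering order=7) = 9; EF_AV setup = 9+10 = 19
ES_Stage build = max(EF_Permits=9, EF_Catering order=7) = 9; EF_Stage build = 9+10 = 19
ES_Marketing push = 7; EF_Marketing push = 7+13 = 20
ES_Ticketing = 19; EF_Ticketing = 19+8 = 27
ES_Staff briefing = max(EF_AV setup=19, EF_Ticketing=27) = 27; EF_Staff briefing = 27+9 = 36
ES_Rehearsal = 9; EF_Rehearsal = 9+10 = 19
ES_Signage = max(EF_Permits=9, EF_Marketing push=20) = 20; EF_Signage = 20+15 = 35
ES_Security plan = max(EF_Marketing push=20, EF_Staff briefing=36, EF_Rehearsal=19, EF_Signage=35) = 36; EF_Security plan = 36+5 = 41
Expected project duration μ = 41 hours. Critical path: Permits → Stage build → Ticketing → Staff briefing → Security plan.

Variance along critical path = 7.111 + 4.000 + 2.778 + 1.778 + 1.778 = 17.444
σ = √17.444 = 4.177 hours

4.18 hours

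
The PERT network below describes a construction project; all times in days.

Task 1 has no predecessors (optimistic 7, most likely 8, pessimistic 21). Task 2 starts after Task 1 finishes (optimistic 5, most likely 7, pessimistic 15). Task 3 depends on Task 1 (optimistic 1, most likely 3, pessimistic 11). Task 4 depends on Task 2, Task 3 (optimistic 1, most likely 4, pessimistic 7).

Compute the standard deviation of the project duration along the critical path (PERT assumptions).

te_Task 1 = (7 + 4·8 + 21)/6 = 60/6 = 10; σ²_Task 1 = ((21−7)/6)² = 5.444
te_Task 2 = (5 + 4·7 + 15)/6 = 48/6 = 8; σ²_Task 2 = ((15−5)/6)² = 2.778
te_Task 3 = (1 + 4·3 + 11)/6 = 24/6 = 4; σ²_Task 3 = ((11−1)/6)² = 2.778
te_Task 4 = (1 + 4·4 + 7)/6 = 24/6 = 4; σ²_Task 4 = ((7−1)/6)² = 1.000

Forward pass:
ES_Task 1 = 0; EF_Task 1 = 10
ES_Task 2 = 10; EF_Task 2 = 10+8 = 18
ES_Task 3 = 10; EF_Task 3 = 10+4 = 14
ES_Task 4 = max(EF_Task 2=18, EF_Task 3=14) = 18; EF_Task 4 = 18+4 = 22
Expected project duration μ = 22 days. Critical path: Task 1 → Task 2 → Task 4.

Variance along critical path = 5.444 + 2.778 + 1.000 = 9.222
σ = √9.222 = 3.037 days

3.04 days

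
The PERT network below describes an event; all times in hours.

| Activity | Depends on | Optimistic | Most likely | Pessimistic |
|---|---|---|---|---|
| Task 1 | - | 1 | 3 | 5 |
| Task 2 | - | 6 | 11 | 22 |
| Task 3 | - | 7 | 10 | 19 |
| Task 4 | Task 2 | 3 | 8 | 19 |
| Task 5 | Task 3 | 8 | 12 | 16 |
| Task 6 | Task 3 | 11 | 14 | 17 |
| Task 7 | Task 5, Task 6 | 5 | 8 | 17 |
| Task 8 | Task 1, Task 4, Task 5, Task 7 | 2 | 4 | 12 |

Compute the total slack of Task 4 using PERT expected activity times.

te_Task 1 = (1 + 4·3 + 5)/6 = 18/6 = 3
te_Task 2 = (6 + 4·11 + 22)/6 = 72/6 = 12
te_Task 3 = (7 + 4·10 + 19)/6 = 66/6 = 11
te_Task 4 = (3 + 4·8 + 19)/6 = 54/6 = 9
te_Task 5 = (8 + 4·12 + 16)/6 = 72/6 = 12
te_Task 6 = (11 + 4·14 + 17)/6 = 84/6 = 14
te_Task 7 = (5 + 4·8 + 17)/6 = 54/6 = 9
te_Task 8 = (2 + 4·4 + 12)/6 = 30/6 = 5

Forward pass:
ES_Task 1 = 0; EF_Task 1 = 3
ES_Task 2 = 0; EF_Task 2 = 12
ES_Task 3 = 0; EF_Task 3 = 11
ES_Task 4 = 12; EF_Task 4 = 12+9 = 21
ES_Task 5 = 11; EF_Task 5 = 11+12 = 23
ES_Task 6 = 11; EF_Task 6 = 11+14 = 25
ES_Task 7 = max(EF_Task 5=23, EF_Task 6=25) = 25; EF_Task 7 = 25+9 = 34
ES_Task 8 = max(EF_Task 1=3, EF_Task 4=21, EF_Task 5=23, EF_Task 7=34) = 34; EF_Task 8 = 34+5 = 39
Expected project duration μ = 39 hours. Critical path: Task 3 → Task 6 → Task 7 → Task 8.

Backward pass:
LF_Task 8 = 39; LS_Task 8 = 39−5 = 34
LF_Task 7 = LS_Task 8 = 34; LS_Task 7 = 34−9 = 25
LF_Task 6 = LS_Task 7 = 25; LS_Task 6 = 25−14 = 11
LF_Task 5 = min(LS_Task 7=25, LS_Task 8=34) = 25; LS_Task 5 = 25−12 = 13
LF_Task 4 = LS_Task 8 = 34; LS_Task 4 = 34−9 = 25
LF_Task 3 = min(LS_Task 5=13, LS_Task 6=11) = 11; LS_Task 3 = 11−11 = 0
LF_Task 2 = LS_Task 4 = 25; LS_Task 2 = 25−12 = 13
LF_Task 1 = LS_Task 8 = 34; LS_Task 1 = 34−3 = 31
Slack_Task 4 = LS_Task 4 − ES_Task 4 = 25 − 12 = 13

13 hours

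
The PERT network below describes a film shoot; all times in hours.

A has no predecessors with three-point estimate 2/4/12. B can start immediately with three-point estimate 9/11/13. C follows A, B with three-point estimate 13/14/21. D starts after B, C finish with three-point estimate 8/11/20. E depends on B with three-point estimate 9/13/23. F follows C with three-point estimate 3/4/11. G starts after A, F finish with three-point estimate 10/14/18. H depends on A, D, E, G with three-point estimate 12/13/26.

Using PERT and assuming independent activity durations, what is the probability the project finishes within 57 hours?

0.185

te_A = (2 + 4·4 + 12)/6 = 30/6 = 5; σ²_A = ((12−2)/6)² = 2.778
te_B = (9 + 4·11 + 13)/6 = 66/6 = 11; σ²_B = ((13−9)/6)² = 0.444
te_C = (13 + 4·14 + 21)/6 = 90/6 = 15; σ²_C = ((21−13)/6)² = 1.778
te_D = (8 + 4·11 + 20)/6 = 72/6 = 12; σ²_D = ((20−8)/6)² = 4.000
te_E = (9 + 4·13 + 23)/6 = 84/6 = 14; σ²_E = ((23−9)/6)² = 5.444
te_F = (3 + 4·4 + 11)/6 = 30/6 = 5; σ²_F = ((11−3)/6)² = 1.778
te_G = (10 + 4·14 + 18)/6 = 84/6 = 14; σ²_G = ((18−10)/6)² = 1.778
te_H = (12 + 4·13 + 26)/6 = 90/6 = 15; σ²_H = ((26−12)/6)² = 5.444

Forward pass:
ES_A = 0; EF_A = 5
ES_B = 0; EF_B = 11
ES_C = max(EF_A=5, EF_B=11) = 11; EF_C = 11+15 = 26
ES_D = max(EF_B=11, EF_C=26) = 26; EF_D = 26+12 = 38
ES_E = 11; EF_E = 11+14 = 25
ES_F = 26; EF_F = 26+5 = 31
ES_G = max(EF_A=5, EF_F=31) = 31; EF_G = 31+14 = 45
ES_H = max(EF_A=5, EF_D=38, EF_E=25, EF_G=45) = 45; EF_H = 45+15 = 60
Expected project duration μ = 60 hours. Critical path: B → C → F → G → H.

Variance along critical path = 0.444 + 1.778 + 1.778 + 1.778 + 5.444 = 11.222; σ = √11.222 = 3.350 hours.
Z = (57 − 60) / 3.350 = -0.896
P(T ≤ 57) = Φ(-0.896) ≈ 0.185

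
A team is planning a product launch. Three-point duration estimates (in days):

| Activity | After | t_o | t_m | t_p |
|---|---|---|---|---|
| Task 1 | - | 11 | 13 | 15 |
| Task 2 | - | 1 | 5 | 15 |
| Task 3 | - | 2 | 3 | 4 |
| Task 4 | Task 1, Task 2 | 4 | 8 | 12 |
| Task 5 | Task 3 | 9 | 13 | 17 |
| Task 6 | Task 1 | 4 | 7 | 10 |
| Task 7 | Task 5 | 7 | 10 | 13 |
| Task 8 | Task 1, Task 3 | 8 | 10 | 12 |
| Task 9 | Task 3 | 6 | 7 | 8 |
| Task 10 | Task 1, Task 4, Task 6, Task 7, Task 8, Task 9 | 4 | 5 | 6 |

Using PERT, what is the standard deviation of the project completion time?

1.73 days

te_Task 1 = (11 + 4·13 + 15)/6 = 78/6 = 13; σ²_Task 1 = ((15−11)/6)² = 0.444
te_Task 2 = (1 + 4·5 + 15)/6 = 36/6 = 6; σ²_Task 2 = ((15−1)/6)² = 5.444
te_Task 3 = (2 + 4·3 + 4)/6 = 18/6 = 3; σ²_Task 3 = ((4−2)/6)² = 0.111
te_Task 4 = (4 + 4·8 + 12)/6 = 48/6 = 8; σ²_Task 4 = ((12−4)/6)² = 1.778
te_Task 5 = (9 + 4·13 + 17)/6 = 78/6 = 13; σ²_Task 5 = ((17−9)/6)² = 1.778
te_Task 6 = (4 + 4·7 + 10)/6 = 42/6 = 7; σ²_Task 6 = ((10−4)/6)² = 1.000
te_Task 7 = (7 + 4·10 + 13)/6 = 60/6 = 10; σ²_Task 7 = ((13−7)/6)² = 1.000
te_Task 8 = (8 + 4·10 + 12)/6 = 60/6 = 10; σ²_Task 8 = ((12−8)/6)² = 0.444
te_Task 9 = (6 + 4·7 + 8)/6 = 42/6 = 7; σ²_Task 9 = ((8−6)/6)² = 0.111
te_Task 10 = (4 + 4·5 + 6)/6 = 30/6 = 5; σ²_Task 10 = ((6−4)/6)² = 0.111

Forward pass:
ES_Task 1 = 0; EF_Task 1 = 13
ES_Task 2 = 0; EF_Task 2 = 6
ES_Task 3 = 0; EF_Task 3 = 3
ES_Task 4 = max(EF_Task 1=13, EF_Task 2=6) = 13; EF_Task 4 = 13+8 = 21
ES_Task 5 = 3; EF_Task 5 = 3+13 = 16
ES_Task 6 = 13; EF_Task 6 = 13+7 = 20
ES_Task 7 = 16; EF_Task 7 = 16+10 = 26
ES_Task 8 = max(EF_Task 1=13, EF_Task 3=3) = 13; EF_Task 8 = 13+10 = 23
ES_Task 9 = 3; EF_Task 9 = 3+7 = 10
ES_Task 10 = max(EF_Task 1=13, EF_Task 4=21, EF_Task 6=20, EF_Task 7=26, EF_Task 8=23, EF_Task 9=10) = 26; EF_Task 10 = 26+5 = 31
Expected project duration μ = 31 days. Critical path: Task 3 → Task 5 → Task 7 → Task 10.

Variance along critical path = 0.111 + 1.778 + 1.000 + 0.111 = 3.000
σ = √3.000 = 1.732 days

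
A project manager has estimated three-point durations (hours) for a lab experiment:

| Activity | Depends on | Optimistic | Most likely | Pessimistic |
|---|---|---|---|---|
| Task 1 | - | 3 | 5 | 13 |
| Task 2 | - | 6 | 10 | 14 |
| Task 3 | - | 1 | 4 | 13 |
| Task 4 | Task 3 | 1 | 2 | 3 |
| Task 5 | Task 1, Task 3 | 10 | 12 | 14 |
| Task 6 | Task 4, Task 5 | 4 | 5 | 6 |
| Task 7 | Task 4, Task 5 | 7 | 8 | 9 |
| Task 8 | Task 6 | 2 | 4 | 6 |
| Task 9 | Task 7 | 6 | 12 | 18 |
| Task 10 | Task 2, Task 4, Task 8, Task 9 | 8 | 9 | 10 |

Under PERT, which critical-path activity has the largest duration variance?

Task 9

te_Task 1 = (3 + 4·5 + 13)/6 = 36/6 = 6; σ²_Task 1 = ((13−3)/6)² = 2.778
te_Task 2 = (6 + 4·10 + 14)/6 = 60/6 = 10; σ²_Task 2 = ((14−6)/6)² = 1.778
te_Task 3 = (1 + 4·4 + 13)/6 = 30/6 = 5; σ²_Task 3 = ((13−1)/6)² = 4.000
te_Task 4 = (1 + 4·2 + 3)/6 = 12/6 = 2; σ²_Task 4 = ((3−1)/6)² = 0.111
te_Task 5 = (10 + 4·12 + 14)/6 = 72/6 = 12; σ²_Task 5 = ((14−10)/6)² = 0.444
te_Task 6 = (4 + 4·5 + 6)/6 = 30/6 = 5; σ²_Task 6 = ((6−4)/6)² = 0.111
te_Task 7 = (7 + 4·8 + 9)/6 = 48/6 = 8; σ²_Task 7 = ((9−7)/6)² = 0.111
te_Task 8 = (2 + 4·4 + 6)/6 = 24/6 = 4; σ²_Task 8 = ((6−2)/6)² = 0.444
te_Task 9 = (6 + 4·12 + 18)/6 = 72/6 = 12; σ²_Task 9 = ((18−6)/6)² = 4.000
te_Task 10 = (8 + 4·9 + 10)/6 = 54/6 = 9; σ²_Task 10 = ((10−8)/6)² = 0.111

Forward pass:
ES_Task 1 = 0; EF_Task 1 = 6
ES_Task 2 = 0; EF_Task 2 = 10
ES_Task 3 = 0; EF_Task 3 = 5
ES_Task 4 = 5; EF_Task 4 = 5+2 = 7
ES_Task 5 = max(EF_Task 1=6, EF_Task 3=5) = 6; EF_Task 5 = 6+12 = 18
ES_Task 6 = max(EF_Task 4=7, EF_Task 5=18) = 18; EF_Task 6 = 18+5 = 23
ES_Task 7 = max(EF_Task 4=7, EF_Task 5=18) = 18; EF_Task 7 = 18+8 = 26
ES_Task 8 = 23; EF_Task 8 = 23+4 = 27
ES_Task 9 = 26; EF_Task 9 = 26+12 = 38
ES_Task 10 = max(EF_Task 2=10, EF_Task 4=7, EF_Task 8=27, EF_Task 9=38) = 38; EF_Task 10 = 38+9 = 47
Expected project duration μ = 47 hours. Critical path: Task 1 → Task 5 → Task 7 → Task 9 → Task 10.

Variances on critical path: σ²_Task 1=2.778, σ²_Task 5=0.444, σ²_Task 7=0.111, σ²_Task 9=4.000, σ²_Task 10=0.111.
Largest is σ²_Task 9 = 4.000.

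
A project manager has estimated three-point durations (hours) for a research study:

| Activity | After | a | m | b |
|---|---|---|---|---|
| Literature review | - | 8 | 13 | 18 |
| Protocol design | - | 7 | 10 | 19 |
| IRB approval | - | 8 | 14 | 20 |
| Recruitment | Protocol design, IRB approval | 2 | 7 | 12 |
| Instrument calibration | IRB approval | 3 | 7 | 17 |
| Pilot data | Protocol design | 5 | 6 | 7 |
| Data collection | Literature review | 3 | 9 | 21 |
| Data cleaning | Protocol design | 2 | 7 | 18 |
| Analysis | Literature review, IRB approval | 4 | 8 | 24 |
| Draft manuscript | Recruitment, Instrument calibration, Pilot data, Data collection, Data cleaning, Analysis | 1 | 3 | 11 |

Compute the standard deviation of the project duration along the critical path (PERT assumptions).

te_Literature review = (8 + 4·13 + 18)/6 = 78/6 = 13; σ²_Literature review = ((18−8)/6)² = 2.778
te_Protocol design = (7 + 4·10 + 19)/6 = 66/6 = 11; σ²_Protocol design = ((19−7)/6)² = 4.000
te_IRB approval = (8 + 4·14 + 20)/6 = 84/6 = 14; σ²_IRB approval = ((20−8)/6)² = 4.000
te_Recruitment = (2 + 4·7 + 12)/6 = 42/6 = 7; σ²_Recruitment = ((12−2)/6)² = 2.778
te_Instrument calibration = (3 + 4·7 + 17)/6 = 48/6 = 8; σ²_Instrument calibration = ((17−3)/6)² = 5.444
te_Pilot data = (5 + 4·6 + 7)/6 = 36/6 = 6; σ²_Pilot data = ((7−5)/6)² = 0.111
te_Data collection = (3 + 4·9 + 21)/6 = 60/6 = 10; σ²_Data collection = ((21−3)/6)² = 9.000
te_Data cleaning = (2 + 4·7 + 18)/6 = 48/6 = 8; σ²_Data cleaning = ((18−2)/6)² = 7.111
te_Analysis = (4 + 4·8 + 24)/6 = 60/6 = 10; σ²_Analysis = ((24−4)/6)² = 11.111
te_Draft manuscript = (1 + 4·3 + 11)/6 = 24/6 = 4; σ²_Draft manuscript = ((11−1)/6)² = 2.778

Forward pass:
ES_Literature review = 0; EF_Literature review = 13
ES_Protocol design = 0; EF_Protocol design = 11
ES_IRB approval = 0; EF_IRB approval = 14
ES_Recruitment = max(EF_Protocol design=11, EF_IRB approval=14) = 14; EF_Recruitment = 14+7 = 21
ES_Instrument calibration = 14; EF_Instrument calibration = 14+8 = 22
ES_Pilot data = 11; EF_Pilot data = 11+6 = 17
ES_Data collection = 13; EF_Data collection = 13+10 = 23
ES_Data cleaning = 11; EF_Data cleaning = 11+8 = 19
ES_Analysis = max(EF_Literature review=13, EF_IRB approval=14) = 14; EF_Analysis = 14+10 = 24
ES_Draft manuscript = max(EF_Recruitment=21, EF_Instrument calibration=22, EF_Pilot data=17, EF_Data collection=23, EF_Data cleaning=19, EF_Analysis=24) = 24; EF_Draft manuscript = 24+4 = 28
Expected project duration μ = 28 hours. Critical path: IRB approval → Analysis → Draft manuscript.

Variance along critical path = 4.000 + 11.111 + 2.778 = 17.889
σ = √17.889 = 4.230 hours

4.23 hours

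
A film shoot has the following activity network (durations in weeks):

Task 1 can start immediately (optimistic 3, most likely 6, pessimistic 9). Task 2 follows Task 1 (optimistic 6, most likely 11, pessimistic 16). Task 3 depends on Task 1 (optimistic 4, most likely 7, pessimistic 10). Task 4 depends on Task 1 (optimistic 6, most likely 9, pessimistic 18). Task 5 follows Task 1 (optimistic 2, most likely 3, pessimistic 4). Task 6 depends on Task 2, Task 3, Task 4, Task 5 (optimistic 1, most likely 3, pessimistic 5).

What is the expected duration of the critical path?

te_Task 1 = (3 + 4·6 + 9)/6 = 36/6 = 6
te_Task 2 = (6 + 4·11 + 16)/6 = 66/6 = 11
te_Task 3 = (4 + 4·7 + 10)/6 = 42/6 = 7
te_Task 4 = (6 + 4·9 + 18)/6 = 60/6 = 10
te_Task 5 = (2 + 4·3 + 4)/6 = 18/6 = 3
te_Task 6 = (1 + 4·3 + 5)/6 = 18/6 = 3

Forward pass:
ES_Task 1 = 0; EF_Task 1 = 6
ES_Task 2 = 6; EF_Task 2 = 6+11 = 17
ES_Task 3 = 6; EF_Task 3 = 6+7 = 13
ES_Task 4 = 6; EF_Task 4 = 6+10 = 16
ES_Task 5 = 6; EF_Task 5 = 6+3 = 9
ES_Task 6 = max(EF_Task 2=17, EF_Task 3=13, EF_Task 4=16, EF_Task 5=9) = 17; EF_Task 6 = 17+3 = 20
Expected project duration μ = 20 weeks. Critical path: Task 1 → Task 2 → Task 6.

20 weeks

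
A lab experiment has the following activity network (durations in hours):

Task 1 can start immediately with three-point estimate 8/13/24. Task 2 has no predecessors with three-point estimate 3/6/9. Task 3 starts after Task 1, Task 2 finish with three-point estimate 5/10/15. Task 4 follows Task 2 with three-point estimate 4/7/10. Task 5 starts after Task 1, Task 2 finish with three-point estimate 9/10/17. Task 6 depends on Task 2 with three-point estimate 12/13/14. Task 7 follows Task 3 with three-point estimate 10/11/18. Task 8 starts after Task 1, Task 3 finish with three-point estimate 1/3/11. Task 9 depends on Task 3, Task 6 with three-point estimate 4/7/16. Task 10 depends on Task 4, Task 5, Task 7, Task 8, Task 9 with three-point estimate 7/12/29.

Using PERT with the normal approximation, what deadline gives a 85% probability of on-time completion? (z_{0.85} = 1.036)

te_Task 1 = (8 + 4·13 + 24)/6 = 84/6 = 14; σ²_Task 1 = ((24−8)/6)² = 7.111
te_Task 2 = (3 + 4·6 + 9)/6 = 36/6 = 6; σ²_Task 2 = ((9−3)/6)² = 1.000
te_Task 3 = (5 + 4·10 + 15)/6 = 60/6 = 10; σ²_Task 3 = ((15−5)/6)² = 2.778
te_Task 4 = (4 + 4·7 + 10)/6 = 42/6 = 7; σ²_Task 4 = ((10−4)/6)² = 1.000
te_Task 5 = (9 + 4·10 + 17)/6 = 66/6 = 11; σ²_Task 5 = ((17−9)/6)² = 1.778
te_Task 6 = (12 + 4·13 + 14)/6 = 78/6 = 13; σ²_Task 6 = ((14−12)/6)² = 0.111
te_Task 7 = (10 + 4·11 + 18)/6 = 72/6 = 12; σ²_Task 7 = ((18−10)/6)² = 1.778
te_Task 8 = (1 + 4·3 + 11)/6 = 24/6 = 4; σ²_Task 8 = ((11−1)/6)² = 2.778
te_Task 9 = (4 + 4·7 + 16)/6 = 48/6 = 8; σ²_Task 9 = ((16−4)/6)² = 4.000
te_Task 10 = (7 + 4·12 + 29)/6 = 84/6 = 14; σ²_Task 10 = ((29−7)/6)² = 13.444

Forward pass:
ES_Task 1 = 0; EF_Task 1 = 14
ES_Task 2 = 0; EF_Task 2 = 6
ES_Task 3 = max(EF_Task 1=14, EF_Task 2=6) = 14; EF_Task 3 = 14+10 = 24
ES_Task 4 = 6; EF_Task 4 = 6+7 = 13
ES_Task 5 = max(EF_Task 1=14, EF_Task 2=6) = 14; EF_Task 5 = 14+11 = 25
ES_Task 6 = 6; EF_Task 6 = 6+13 = 19
ES_Task 7 = 24; EF_Task 7 = 24+12 = 36
ES_Task 8 = max(EF_Task 1=14, EF_Task 3=24) = 24; EF_Task 8 = 24+4 = 28
ES_Task 9 = max(EF_Task 3=24, EF_Task 6=19) = 24; EF_Task 9 = 24+8 = 32
ES_Task 10 = max(EF_Task 4=13, EF_Task 5=25, EF_Task 7=36, EF_Task 8=28, EF_Task 9=32) = 36; EF_Task 10 = 36+14 = 50
Expected project duration μ = 50 hours. Critical path: Task 1 → Task 3 → Task 7 → Task 10.

Variance along critical path = 7.111 + 2.778 + 1.778 + 13.444 = 25.111; σ = 5.011 hours.
D = μ + z·σ = 50 + 1.036·5.011 = 55.2 hours

55.2 hours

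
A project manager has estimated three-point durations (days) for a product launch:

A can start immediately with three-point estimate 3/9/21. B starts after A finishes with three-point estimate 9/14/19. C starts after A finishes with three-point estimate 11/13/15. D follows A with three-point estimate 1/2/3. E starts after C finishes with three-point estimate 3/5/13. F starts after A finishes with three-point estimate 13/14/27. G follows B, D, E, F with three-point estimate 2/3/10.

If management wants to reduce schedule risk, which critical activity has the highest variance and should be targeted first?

A

te_A = (3 + 4·9 + 21)/6 = 60/6 = 10; σ²_A = ((21−3)/6)² = 9.000
te_B = (9 + 4·14 + 19)/6 = 84/6 = 14; σ²_B = ((19−9)/6)² = 2.778
te_C = (11 + 4·13 + 15)/6 = 78/6 = 13; σ²_C = ((15−11)/6)² = 0.444
te_D = (1 + 4·2 + 3)/6 = 12/6 = 2; σ²_D = ((3−1)/6)² = 0.111
te_E = (3 + 4·5 + 13)/6 = 36/6 = 6; σ²_E = ((13−3)/6)² = 2.778
te_F = (13 + 4·14 + 27)/6 = 96/6 = 16; σ²_F = ((27−13)/6)² = 5.444
te_G = (2 + 4·3 + 10)/6 = 24/6 = 4; σ²_G = ((10−2)/6)² = 1.778

Forward pass:
ES_A = 0; EF_A = 10
ES_B = 10; EF_B = 10+14 = 24
ES_C = 10; EF_C = 10+13 = 23
ES_D = 10; EF_D = 10+2 = 12
ES_E = 23; EF_E = 23+6 = 29
ES_F = 10; EF_F = 10+16 = 26
ES_G = max(EF_B=24, EF_D=12, EF_E=29, EF_F=26) = 29; EF_G = 29+4 = 33
Expected project duration μ = 33 days. Critical path: A → C → E → G.

Variances on critical path: σ²_A=9.000, σ²_C=0.444, σ²_E=2.778, σ²_G=1.778.
Largest is σ²_A = 9.000.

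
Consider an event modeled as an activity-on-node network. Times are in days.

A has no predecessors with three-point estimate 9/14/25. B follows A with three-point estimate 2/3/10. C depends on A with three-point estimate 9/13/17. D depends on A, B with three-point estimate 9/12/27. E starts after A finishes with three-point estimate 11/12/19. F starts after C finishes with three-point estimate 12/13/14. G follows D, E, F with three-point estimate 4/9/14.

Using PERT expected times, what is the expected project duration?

50 days

te_A = (9 + 4·14 + 25)/6 = 90/6 = 15
te_B = (2 + 4·3 + 10)/6 = 24/6 = 4
te_C = (9 + 4·13 + 17)/6 = 78/6 = 13
te_D = (9 + 4·12 + 27)/6 = 84/6 = 14
te_E = (11 + 4·12 + 19)/6 = 78/6 = 13
te_F = (12 + 4·13 + 14)/6 = 78/6 = 13
te_G = (4 + 4·9 + 14)/6 = 54/6 = 9

Forward pass:
ES_A = 0; EF_A = 15
ES_B = 15; EF_B = 15+4 = 19
ES_C = 15; EF_C = 15+13 = 28
ES_D = max(EF_A=15, EF_B=19) = 19; EF_D = 19+14 = 33
ES_E = 15; EF_E = 15+13 = 28
ES_F = 28; EF_F = 28+13 = 41
ES_G = max(EF_D=33, EF_E=28, EF_F=41) = 41; EF_G = 41+9 = 50
Expected project duration μ = 50 days. Critical path: A → C → F → G.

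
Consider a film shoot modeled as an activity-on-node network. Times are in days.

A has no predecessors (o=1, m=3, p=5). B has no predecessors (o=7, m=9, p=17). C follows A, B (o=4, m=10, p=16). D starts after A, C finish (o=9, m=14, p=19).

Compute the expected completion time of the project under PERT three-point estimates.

te_A = (1 + 4·3 + 5)/6 = 18/6 = 3
te_B = (7 + 4·9 + 17)/6 = 60/6 = 10
te_C = (4 + 4·10 + 16)/6 = 60/6 = 10
te_D = (9 + 4·14 + 19)/6 = 84/6 = 14

Forward pass:
ES_A = 0; EF_A = 3
ES_B = 0; EF_B = 10
ES_C = max(EF_A=3, EF_B=10) = 10; EF_C = 10+10 = 20
ES_D = max(EF_A=3, EF_C=20) = 20; EF_D = 20+14 = 34
Expected project duration μ = 34 days. Critical path: B → C → D.

34 days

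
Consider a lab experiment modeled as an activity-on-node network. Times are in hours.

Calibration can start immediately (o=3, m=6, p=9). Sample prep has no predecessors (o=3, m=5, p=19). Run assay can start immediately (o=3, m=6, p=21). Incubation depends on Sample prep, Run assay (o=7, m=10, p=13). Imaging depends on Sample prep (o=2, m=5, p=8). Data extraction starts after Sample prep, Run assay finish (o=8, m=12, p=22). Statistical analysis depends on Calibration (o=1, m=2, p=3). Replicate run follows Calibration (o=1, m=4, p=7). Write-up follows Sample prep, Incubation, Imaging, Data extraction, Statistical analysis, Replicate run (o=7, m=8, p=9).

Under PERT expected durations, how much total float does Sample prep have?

te_Calibration = (3 + 4·6 + 9)/6 = 36/6 = 6
te_Sample prep = (3 + 4·5 + 19)/6 = 42/6 = 7
te_Run assay = (3 + 4·6 + 21)/6 = 48/6 = 8
te_Incubation = (7 + 4·10 + 13)/6 = 60/6 = 10
te_Imaging = (2 + 4·5 + 8)/6 = 30/6 = 5
te_Data extraction = (8 + 4·12 + 22)/6 = 78/6 = 13
te_Statistical analysis = (1 + 4·2 + 3)/6 = 12/6 = 2
te_Replicate run = (1 + 4·4 + 7)/6 = 24/6 = 4
te_Write-up = (7 + 4·8 + 9)/6 = 48/6 = 8

Forward pass:
ES_Calibration = 0; EF_Calibration = 6
ES_Sample prep = 0; EF_Sample prep = 7
ES_Run assay = 0; EF_Run assay = 8
ES_Incubation = max(EF_Sample prep=7, EF_Run assay=8) = 8; EF_Incubation = 8+10 = 18
ES_Imaging = 7; EF_Imaging = 7+5 = 12
ES_Data extraction = max(EF_Sample prep=7, EF_Run assay=8) = 8; EF_Data extraction = 8+13 = 21
ES_Statistical analysis = 6; EF_Statistical analysis = 6+2 = 8
ES_Replicate run = 6; EF_Replicate run = 6+4 = 10
ES_Write-up = max(EF_Sample prep=7, EF_Incubation=18, EF_Imaging=12, EF_Data extraction=21, EF_Statistical analysis=8, EF_Replicate run=10) = 21; EF_Write-up = 21+8 = 29
Expected project duration μ = 29 hours. Critical path: Run assay → Data extraction → Write-up.

Backward pass:
LF_Write-up = 29; LS_Write-up = 29−8 = 21
LF_Replicate run = LS_Write-up = 21; LS_Replicate run = 21−4 = 17
LF_Statistical analysis = LS_Write-up = 21; LS_Statistical analysis = 21−2 = 19
LF_Data extraction = LS_Write-up = 21; LS_Data extraction = 21−13 = 8
LF_Imaging = LS_Write-up = 21; LS_Imaging = 21−5 = 16
LF_Incubation = LS_Write-up = 21; LS_Incubation = 21−10 = 11
LF_Run assay = min(LS_Incubation=11, LS_Data extraction=8) = 8; LS_Run assay = 8−8 = 0
LF_Sample prep = min(LS_Incubation=11, LS_Imaging=16, LS_Data extraction=8, LS_Write-up=21) = 8; LS_Sample prep = 8−7 = 1
LF_Calibration = min(LS_Statistical analysis=19, LS_Replicate run=17) = 17; LS_Calibration = 17−6 = 11
Slack_Sample prep = LS_Sample prep − ES_Sample prep = 1 − 0 = 1

1 hours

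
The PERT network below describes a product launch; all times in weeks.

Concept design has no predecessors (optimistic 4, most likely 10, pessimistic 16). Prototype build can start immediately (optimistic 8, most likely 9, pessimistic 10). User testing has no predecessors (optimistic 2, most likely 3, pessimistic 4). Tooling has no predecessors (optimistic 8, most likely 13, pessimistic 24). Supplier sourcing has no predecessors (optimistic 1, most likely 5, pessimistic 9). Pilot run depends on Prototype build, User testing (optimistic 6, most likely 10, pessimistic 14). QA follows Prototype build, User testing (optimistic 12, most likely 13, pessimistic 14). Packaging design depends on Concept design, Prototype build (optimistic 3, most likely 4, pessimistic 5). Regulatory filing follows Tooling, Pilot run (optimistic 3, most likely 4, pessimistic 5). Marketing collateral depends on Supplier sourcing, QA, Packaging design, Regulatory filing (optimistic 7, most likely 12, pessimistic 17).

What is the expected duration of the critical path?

35 weeks

te_Concept design = (4 + 4·10 + 16)/6 = 60/6 = 10
te_Prototype build = (8 + 4·9 + 10)/6 = 54/6 = 9
te_User testing = (2 + 4·3 + 4)/6 = 18/6 = 3
te_Tooling = (8 + 4·13 + 24)/6 = 84/6 = 14
te_Supplier sourcing = (1 + 4·5 + 9)/6 = 30/6 = 5
te_Pilot run = (6 + 4·10 + 14)/6 = 60/6 = 10
te_QA = (12 + 4·13 + 14)/6 = 78/6 = 13
te_Packaging design = (3 + 4·4 + 5)/6 = 24/6 = 4
te_Regulatory filing = (3 + 4·4 + 5)/6 = 24/6 = 4
te_Marketing collateral = (7 + 4·12 + 17)/6 = 72/6 = 12

Forward pass:
ES_Concept design = 0; EF_Concept design = 10
ES_Prototype build = 0; EF_Prototype build = 9
ES_User testing = 0; EF_User testing = 3
ES_Tooling = 0; EF_Tooling = 14
ES_Supplier sourcing = 0; EF_Supplier sourcing = 5
ES_Pilot run = max(EF_Prototype build=9, EF_User testing=3) = 9; EF_Pilot run = 9+10 = 19
ES_QA = max(EF_Prototype build=9, EF_User testing=3) = 9; EF_QA = 9+13 = 22
ES_Packaging design = max(EF_Concept design=10, EF_Prototype build=9) = 10; EF_Packaging design = 10+4 = 14
ES_Regulatory filing = max(EF_Tooling=14, EF_Pilot run=19) = 19; EF_Regulatory filing = 19+4 = 23
ES_Marketing collateral = max(EF_Supplier sourcing=5, EF_QA=22, EF_Packaging design=14, EF_Regulatory filing=23) = 23; EF_Marketing collateral = 23+12 = 35
Expected project duration μ = 35 weeks. Critical path: Prototype build → Pilot run → Regulatory filing → Marketing collateral.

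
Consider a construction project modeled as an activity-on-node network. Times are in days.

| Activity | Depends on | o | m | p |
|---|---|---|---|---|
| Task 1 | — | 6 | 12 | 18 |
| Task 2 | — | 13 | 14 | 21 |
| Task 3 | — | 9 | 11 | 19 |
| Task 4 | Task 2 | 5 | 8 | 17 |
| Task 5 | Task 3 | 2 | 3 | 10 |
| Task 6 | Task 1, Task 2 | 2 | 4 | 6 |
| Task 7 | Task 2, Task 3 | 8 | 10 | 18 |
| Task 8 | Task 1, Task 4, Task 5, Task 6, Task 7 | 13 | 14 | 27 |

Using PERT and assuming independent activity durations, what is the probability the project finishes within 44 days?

0.736

te_Task 1 = (6 + 4·12 + 18)/6 = 72/6 = 12; σ²_Task 1 = ((18−6)/6)² = 4.000
te_Task 2 = (13 + 4·14 + 21)/6 = 90/6 = 15; σ²_Task 2 = ((21−13)/6)² = 1.778
te_Task 3 = (9 + 4·11 + 19)/6 = 72/6 = 12; σ²_Task 3 = ((19−9)/6)² = 2.778
te_Task 4 = (5 + 4·8 + 17)/6 = 54/6 = 9; σ²_Task 4 = ((17−5)/6)² = 4.000
te_Task 5 = (2 + 4·3 + 10)/6 = 24/6 = 4; σ²_Task 5 = ((10−2)/6)² = 1.778
te_Task 6 = (2 + 4·4 + 6)/6 = 24/6 = 4; σ²_Task 6 = ((6−2)/6)² = 0.444
te_Task 7 = (8 + 4·10 + 18)/6 = 66/6 = 11; σ²_Task 7 = ((18−8)/6)² = 2.778
te_Task 8 = (13 + 4·14 + 27)/6 = 96/6 = 16; σ²_Task 8 = ((27−13)/6)² = 5.444

Forward pass:
ES_Task 1 = 0; EF_Task 1 = 12
ES_Task 2 = 0; EF_Task 2 = 15
ES_Task 3 = 0; EF_Task 3 = 12
ES_Task 4 = 15; EF_Task 4 = 15+9 = 24
ES_Task 5 = 12; EF_Task 5 = 12+4 = 16
ES_Task 6 = max(EF_Task 1=12, EF_Task 2=15) = 15; EF_Task 6 = 15+4 = 19
ES_Task 7 = max(EF_Task 2=15, EF_Task 3=12) = 15; EF_Task 7 = 15+11 = 26
ES_Task 8 = max(EF_Task 1=12, EF_Task 4=24, EF_Task 5=16, EF_Task 6=19, EF_Task 7=26) = 26; EF_Task 8 = 26+16 = 42
Expected project duration μ = 42 days. Critical path: Task 2 → Task 7 → Task 8.

Variance along critical path = 1.778 + 2.778 + 5.444 = 10.000; σ = √10.000 = 3.162 days.
Z = (44 − 42) / 3.162 = 0.632
P(T ≤ 44) = Φ(0.632) ≈ 0.736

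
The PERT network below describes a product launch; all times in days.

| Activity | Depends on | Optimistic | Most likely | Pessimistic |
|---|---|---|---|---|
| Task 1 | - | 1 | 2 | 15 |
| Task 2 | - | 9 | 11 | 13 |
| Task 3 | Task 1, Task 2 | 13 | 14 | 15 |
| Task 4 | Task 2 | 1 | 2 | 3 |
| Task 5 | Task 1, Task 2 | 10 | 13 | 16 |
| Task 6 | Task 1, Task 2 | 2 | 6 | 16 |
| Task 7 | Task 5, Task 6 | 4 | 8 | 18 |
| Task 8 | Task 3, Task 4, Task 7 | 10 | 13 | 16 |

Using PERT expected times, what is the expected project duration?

te_Task 1 = (1 + 4·2 + 15)/6 = 24/6 = 4
te_Task 2 = (9 + 4·11 + 13)/6 = 66/6 = 11
te_Task 3 = (13 + 4·14 + 15)/6 = 84/6 = 14
te_Task 4 = (1 + 4·2 + 3)/6 = 12/6 = 2
te_Task 5 = (10 + 4·13 + 16)/6 = 78/6 = 13
te_Task 6 = (2 + 4·6 + 16)/6 = 42/6 = 7
te_Task 7 = (4 + 4·8 + 18)/6 = 54/6 = 9
te_Task 8 = (10 + 4·13 + 16)/6 = 78/6 = 13

Forward pass:
ES_Task 1 = 0; EF_Task 1 = 4
ES_Task 2 = 0; EF_Task 2 = 11
ES_Task 3 = max(EF_Task 1=4, EF_Task 2=11) = 11; EF_Task 3 = 11+14 = 25
ES_Task 4 = 11; EF_Task 4 = 11+2 = 13
ES_Task 5 = max(EF_Task 1=4, EF_Task 2=11) = 11; EF_Task 5 = 11+13 = 24
ES_Task 6 = max(EF_Task 1=4, EF_Task 2=11) = 11; EF_Task 6 = 11+7 = 18
ES_Task 7 = max(EF_Task 5=24, EF_Task 6=18) = 24; EF_Task 7 = 24+9 = 33
ES_Task 8 = max(EF_Task 3=25, EF_Task 4=13, EF_Task 7=33) = 33; EF_Task 8 = 33+13 = 46
Expected project duration μ = 46 days. Critical path: Task 2 → Task 5 → Task 7 → Task 8.

46 days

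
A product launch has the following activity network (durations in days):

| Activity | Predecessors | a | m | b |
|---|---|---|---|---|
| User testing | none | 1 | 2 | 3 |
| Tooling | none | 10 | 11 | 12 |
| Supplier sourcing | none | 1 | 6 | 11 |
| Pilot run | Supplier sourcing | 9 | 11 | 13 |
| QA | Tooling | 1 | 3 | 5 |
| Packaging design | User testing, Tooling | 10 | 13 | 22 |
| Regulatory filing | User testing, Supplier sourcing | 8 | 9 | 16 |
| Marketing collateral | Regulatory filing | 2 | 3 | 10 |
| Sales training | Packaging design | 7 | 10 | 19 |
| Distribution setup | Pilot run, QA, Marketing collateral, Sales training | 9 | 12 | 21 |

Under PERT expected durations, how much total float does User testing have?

te_User testing = (1 + 4·2 + 3)/6 = 12/6 = 2
te_Tooling = (10 + 4·11 + 12)/6 = 66/6 = 11
te_Supplier sourcing = (1 + 4·6 + 11)/6 = 36/6 = 6
te_Pilot run = (9 + 4·11 + 13)/6 = 66/6 = 11
te_QA = (1 + 4·3 + 5)/6 = 18/6 = 3
te_Packaging design = (10 + 4·13 + 22)/6 = 84/6 = 14
te_Regulatory filing = (8 + 4·9 + 16)/6 = 60/6 = 10
te_Marketing collateral = (2 + 4·3 + 10)/6 = 24/6 = 4
te_Sales training = (7 + 4·10 + 19)/6 = 66/6 = 11
te_Distribution setup = (9 + 4·12 + 21)/6 = 78/6 = 13

Forward pass:
ES_User testing = 0; EF_User testing = 2
ES_Tooling = 0; EF_Tooling = 11
ES_Supplier sourcing = 0; EF_Supplier sourcing = 6
ES_Pilot run = 6; EF_Pilot run = 6+11 = 17
ES_QA = 11; EF_QA = 11+3 = 14
ES_Packaging design = max(EF_User testing=2, EF_Tooling=11) = 11; EF_Packaging design = 11+14 = 25
ES_Regulatory filing = max(EF_User testing=2, EF_Supplier sourcing=6) = 6; EF_Regulatory filing = 6+10 = 16
ES_Marketing collateral = 16; EF_Marketing collateral = 16+4 = 20
ES_Sales training = 25; EF_Sales training = 25+11 = 36
ES_Distribution setup = max(EF_Pilot run=17, EF_QA=14, EF_Marketing collateral=20, EF_Sales training=36) = 36; EF_Distribution setup = 36+13 = 49
Expected project duration μ = 49 days. Critical path: Tooling → Packaging design → Sales training → Distribution setup.

Backward pass:
LF_Distribution setup = 49; LS_Distribution setup = 49−13 = 36
LF_Sales training = LS_Distribution setup = 36; LS_Sales training = 36−11 = 25
LF_Marketing collateral = LS_Distribution setup = 36; LS_Marketing collateral = 36−4 = 32
LF_Regulatory filing = LS_Marketing collateral = 32; LS_Regulatory filing = 32−10 = 22
LF_Packaging design = LS_Sales training = 25; LS_Packaging design = 25−14 = 11
LF_QA = LS_Distribution setup = 36; LS_QA = 36−3 = 33
LF_Pilot run = LS_Distribution setup = 36; LS_Pilot run = 36−11 = 25
LF_Supplier sourcing = min(LS_Pilot run=25, LS_Regulatory filing=22) = 22; LS_Supplier sourcing = 22−6 = 16
LF_Tooling = min(LS_QA=33, LS_Packaging design=11) = 11; LS_Tooling = 11−11 = 0
LF_User testing = min(LS_Packaging design=11, LS_Regulatory filing=22) = 11; LS_User testing = 11−2 = 9
Slack_User testing = LS_User testing − ES_User testing = 9 − 0 = 9

9 days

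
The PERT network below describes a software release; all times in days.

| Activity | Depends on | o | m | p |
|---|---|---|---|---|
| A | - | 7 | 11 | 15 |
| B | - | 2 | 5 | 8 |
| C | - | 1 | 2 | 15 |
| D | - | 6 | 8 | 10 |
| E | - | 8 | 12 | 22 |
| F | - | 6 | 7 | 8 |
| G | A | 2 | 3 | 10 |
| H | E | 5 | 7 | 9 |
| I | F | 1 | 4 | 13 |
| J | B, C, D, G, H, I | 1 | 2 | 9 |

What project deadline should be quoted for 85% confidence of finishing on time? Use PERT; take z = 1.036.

te_A = (7 + 4·11 + 15)/6 = 66/6 = 11; σ²_A = ((15−7)/6)² = 1.778
te_B = (2 + 4·5 + 8)/6 = 30/6 = 5; σ²_B = ((8−2)/6)² = 1.000
te_C = (1 + 4·2 + 15)/6 = 24/6 = 4; σ²_C = ((15−1)/6)² = 5.444
te_D = (6 + 4·8 + 10)/6 = 48/6 = 8; σ²_D = ((10−6)/6)² = 0.444
te_E = (8 + 4·12 + 22)/6 = 78/6 = 13; σ²_E = ((22−8)/6)² = 5.444
te_F = (6 + 4·7 + 8)/6 = 42/6 = 7; σ²_F = ((8−6)/6)² = 0.111
te_G = (2 + 4·3 + 10)/6 = 24/6 = 4; σ²_G = ((10−2)/6)² = 1.778
te_H = (5 + 4·7 + 9)/6 = 42/6 = 7; σ²_H = ((9−5)/6)² = 0.444
te_I = (1 + 4·4 + 13)/6 = 30/6 = 5; σ²_I = ((13−1)/6)² = 4.000
te_J = (1 + 4·2 + 9)/6 = 18/6 = 3; σ²_J = ((9−1)/6)² = 1.778

Forward pass:
ES_A = 0; EF_A = 11
ES_B = 0; EF_B = 5
ES_C = 0; EF_C = 4
ES_D = 0; EF_D = 8
ES_E = 0; EF_E = 13
ES_F = 0; EF_F = 7
ES_G = 11; EF_G = 11+4 = 15
ES_H = 13; EF_H = 13+7 = 20
ES_I = 7; EF_I = 7+5 = 12
ES_J = max(EF_B=5, EF_C=4, EF_D=8, EF_G=15, EF_H=20, EF_I=12) = 20; EF_J = 20+3 = 23
Expected project duration μ = 23 days. Critical path: E → H → J.

Variance along critical path = 5.444 + 0.444 + 1.778 = 7.667; σ = 2.769 days.
D = μ + z·σ = 23 + 1.036·2.769 = 25.9 days

25.9 days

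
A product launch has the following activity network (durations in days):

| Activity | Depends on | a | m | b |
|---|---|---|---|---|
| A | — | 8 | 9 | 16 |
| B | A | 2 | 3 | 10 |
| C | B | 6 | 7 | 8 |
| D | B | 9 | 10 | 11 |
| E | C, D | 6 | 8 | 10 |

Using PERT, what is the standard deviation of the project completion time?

2.03 days

te_A = (8 + 4·9 + 16)/6 = 60/6 = 10; σ²_A = ((16−8)/6)² = 1.778
te_B = (2 + 4·3 + 10)/6 = 24/6 = 4; σ²_B = ((10−2)/6)² = 1.778
te_C = (6 + 4·7 + 8)/6 = 42/6 = 7; σ²_C = ((8−6)/6)² = 0.111
te_D = (9 + 4·10 + 11)/6 = 60/6 = 10; σ²_D = ((11−9)/6)² = 0.111
te_E = (6 + 4·8 + 10)/6 = 48/6 = 8; σ²_E = ((10−6)/6)² = 0.444

Forward pass:
ES_A = 0; EF_A = 10
ES_B = 10; EF_B = 10+4 = 14
ES_C = 14; EF_C = 14+7 = 21
ES_D = 14; EF_D = 14+10 = 24
ES_E = max(EF_C=21, EF_D=24) = 24; EF_E = 24+8 = 32
Expected project duration μ = 32 days. Critical path: A → B → D → E.

Variance along critical path = 1.778 + 1.778 + 0.111 + 0.444 = 4.111
σ = √4.111 = 2.028 days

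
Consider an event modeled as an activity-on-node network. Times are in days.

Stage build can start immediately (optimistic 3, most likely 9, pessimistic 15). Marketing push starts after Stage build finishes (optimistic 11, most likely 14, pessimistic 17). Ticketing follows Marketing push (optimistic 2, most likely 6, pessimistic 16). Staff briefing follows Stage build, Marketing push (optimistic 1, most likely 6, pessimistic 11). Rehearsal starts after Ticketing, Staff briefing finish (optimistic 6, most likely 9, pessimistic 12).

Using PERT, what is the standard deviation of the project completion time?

te_Stage build = (3 + 4·9 + 15)/6 = 54/6 = 9; σ²_Stage build = ((15−3)/6)² = 4.000
te_Marketing push = (11 + 4·14 + 17)/6 = 84/6 = 14; σ²_Marketing push = ((17−11)/6)² = 1.000
te_Ticketing = (2 + 4·6 + 16)/6 = 42/6 = 7; σ²_Ticketing = ((16−2)/6)² = 5.444
te_Staff briefing = (1 + 4·6 + 11)/6 = 36/6 = 6; σ²_Staff briefing = ((11−1)/6)² = 2.778
te_Rehearsal = (6 + 4·9 + 12)/6 = 54/6 = 9; σ²_Rehearsal = ((12−6)/6)² = 1.000

Forward pass:
ES_Stage build = 0; EF_Stage build = 9
ES_Marketing push = 9; EF_Marketing push = 9+14 = 23
ES_Ticketing = 23; EF_Ticketing = 23+7 = 30
ES_Staff briefing = max(EF_Stage build=9, EF_Marketing push=23) = 23; EF_Staff briefing = 23+6 = 29
ES_Rehearsal = max(EF_Ticketing=30, EF_Staff briefing=29) = 30; EF_Rehearsal = 30+9 = 39
Expected project duration μ = 39 days. Critical path: Stage build → Marketing push → Ticketing → Rehearsal.

Variance along critical path = 4.000 + 1.000 + 5.444 + 1.000 = 11.444
σ = √11.444 = 3.383 days

3.38 days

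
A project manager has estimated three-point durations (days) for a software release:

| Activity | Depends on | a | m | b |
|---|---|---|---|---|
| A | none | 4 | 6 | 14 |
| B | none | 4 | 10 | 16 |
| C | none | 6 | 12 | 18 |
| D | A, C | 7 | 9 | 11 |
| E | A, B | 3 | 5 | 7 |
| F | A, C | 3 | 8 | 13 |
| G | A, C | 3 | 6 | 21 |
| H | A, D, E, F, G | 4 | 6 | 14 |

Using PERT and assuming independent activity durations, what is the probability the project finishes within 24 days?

te_A = (4 + 4·6 + 14)/6 = 42/6 = 7; σ²_A = ((14−4)/6)² = 2.778
te_B = (4 + 4·10 + 16)/6 = 60/6 = 10; σ²_B = ((16−4)/6)² = 4.000
te_C = (6 + 4·12 + 18)/6 = 72/6 = 12; σ²_C = ((18−6)/6)² = 4.000
te_D = (7 + 4·9 + 11)/6 = 54/6 = 9; σ²_D = ((11−7)/6)² = 0.444
te_E = (3 + 4·5 + 7)/6 = 30/6 = 5; σ²_E = ((7−3)/6)² = 0.444
te_F = (3 + 4·8 + 13)/6 = 48/6 = 8; σ²_F = ((13−3)/6)² = 2.778
te_G = (3 + 4·6 + 21)/6 = 48/6 = 8; σ²_G = ((21−3)/6)² = 9.000
te_H = (4 + 4·6 + 14)/6 = 42/6 = 7; σ²_H = ((14−4)/6)² = 2.778

Forward pass:
ES_A = 0; EF_A = 7
ES_B = 0; EF_B = 10
ES_C = 0; EF_C = 12
ES_D = max(EF_A=7, EF_C=12) = 12; EF_D = 12+9 = 21
ES_E = max(EF_A=7, EF_B=10) = 10; EF_E = 10+5 = 15
ES_F = max(EF_A=7, EF_C=12) = 12; EF_F = 12+8 = 20
ES_G = max(EF_A=7, EF_C=12) = 12; EF_G = 12+8 = 20
ES_H = max(EF_A=7, EF_D=21, EF_E=15, EF_F=20, EF_G=20) = 21; EF_H = 21+7 = 28
Expected project duration μ = 28 days. Critical path: C → D → H.

Variance along critical path = 4.000 + 0.444 + 2.778 = 7.222; σ = √7.222 = 2.687 days.
Z = (24 − 28) / 2.687 = -1.488
P(T ≤ 24) = Φ(-1.488) ≈ 0.068

0.068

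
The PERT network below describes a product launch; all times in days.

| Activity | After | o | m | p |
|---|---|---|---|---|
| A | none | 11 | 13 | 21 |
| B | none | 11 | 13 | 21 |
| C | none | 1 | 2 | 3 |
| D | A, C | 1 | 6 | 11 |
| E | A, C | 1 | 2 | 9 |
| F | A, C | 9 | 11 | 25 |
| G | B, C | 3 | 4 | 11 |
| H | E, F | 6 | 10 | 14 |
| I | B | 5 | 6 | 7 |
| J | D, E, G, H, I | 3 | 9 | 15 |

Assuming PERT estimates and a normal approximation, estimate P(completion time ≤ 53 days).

0.962

te_A = (11 + 4·13 + 21)/6 = 84/6 = 14; σ²_A = ((21−11)/6)² = 2.778
te_B = (11 + 4·13 + 21)/6 = 84/6 = 14; σ²_B = ((21−11)/6)² = 2.778
te_C = (1 + 4·2 + 3)/6 = 12/6 = 2; σ²_C = ((3−1)/6)² = 0.111
te_D = (1 + 4·6 + 11)/6 = 36/6 = 6; σ²_D = ((11−1)/6)² = 2.778
te_E = (1 + 4·2 + 9)/6 = 18/6 = 3; σ²_E = ((9−1)/6)² = 1.778
te_F = (9 + 4·11 + 25)/6 = 78/6 = 13; σ²_F = ((25−9)/6)² = 7.111
te_G = (3 + 4·4 + 11)/6 = 30/6 = 5; σ²_G = ((11−3)/6)² = 1.778
te_H = (6 + 4·10 + 14)/6 = 60/6 = 10; σ²_H = ((14−6)/6)² = 1.778
te_I = (5 + 4·6 + 7)/6 = 36/6 = 6; σ²_I = ((7−5)/6)² = 0.111
te_J = (3 + 4·9 + 15)/6 = 54/6 = 9; σ²_J = ((15−3)/6)² = 4.000

Forward pass:
ES_A = 0; EF_A = 14
ES_B = 0; EF_B = 14
ES_C = 0; EF_C = 2
ES_D = max(EF_A=14, EF_C=2) = 14; EF_D = 14+6 = 20
ES_E = max(EF_A=14, EF_C=2) = 14; EF_E = 14+3 = 17
ES_F = max(EF_A=14, EF_C=2) = 14; EF_F = 14+13 = 27
ES_G = max(EF_B=14, EF_C=2) = 14; EF_G = 14+5 = 19
ES_H = max(EF_E=17, EF_F=27) = 27; EF_H = 27+10 = 37
ES_I = 14; EF_I = 14+6 = 20
ES_J = max(EF_D=20, EF_E=17, EF_G=19, EF_H=37, EF_I=20) = 37; EF_J = 37+9 = 46
Expected project duration μ = 46 days. Critical path: A → F → H → J.

Variance along critical path = 2.778 + 7.111 + 1.778 + 4.000 = 15.667; σ = √15.667 = 3.958 days.
Z = (53 − 46) / 3.958 = 1.769
P(T ≤ 53) = Φ(1.769) ≈ 0.962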